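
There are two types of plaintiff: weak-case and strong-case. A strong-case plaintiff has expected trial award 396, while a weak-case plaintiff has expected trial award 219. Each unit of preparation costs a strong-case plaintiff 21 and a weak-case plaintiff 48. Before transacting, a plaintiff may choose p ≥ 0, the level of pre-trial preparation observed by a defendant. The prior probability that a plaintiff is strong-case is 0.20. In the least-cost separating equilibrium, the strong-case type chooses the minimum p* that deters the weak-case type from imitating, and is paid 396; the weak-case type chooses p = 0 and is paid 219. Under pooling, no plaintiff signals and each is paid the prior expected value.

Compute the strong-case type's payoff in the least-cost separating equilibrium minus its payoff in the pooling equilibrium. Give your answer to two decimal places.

64.16

Least-cost separating signal: p* solves 219 = 396 − 48·p*, so p* = (396 − 219)/48 = 3.6875.
Strong-case type's separating payoff: 396 − 21 × p* = 396 − 21 × (396 − 219)/48 = 396 − 3717/48 = 318.5625.
Pooling payoff: 0.20 × 396 + 0.80 × 219 = 254.4.
Difference: 318.5625 − 254.4 = 64.1625, i.e. 64.16 to two decimal places.
The strong-case type prefers to separate.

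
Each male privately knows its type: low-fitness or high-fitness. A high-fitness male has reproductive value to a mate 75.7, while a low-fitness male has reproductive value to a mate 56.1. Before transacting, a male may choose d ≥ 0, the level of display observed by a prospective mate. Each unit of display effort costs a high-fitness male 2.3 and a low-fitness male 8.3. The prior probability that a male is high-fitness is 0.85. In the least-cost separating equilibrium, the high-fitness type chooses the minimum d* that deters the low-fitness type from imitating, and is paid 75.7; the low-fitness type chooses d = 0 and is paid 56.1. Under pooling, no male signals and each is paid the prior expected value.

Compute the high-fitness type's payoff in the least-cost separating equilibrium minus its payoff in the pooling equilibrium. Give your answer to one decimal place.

Least-cost separating signal: d* solves 56.1 = 75.7 − 8.3·d*, so d* = (75.7 − 56.1)/8.3 ≈ 2.3614.
High-fitness type's separating payoff: 75.7 − 2.3 × d* = 75.7 − 2.3 × (75.7 − 56.1)/8.3 = 75.7 − 45.08/8.3 ≈ 70.269.
Pooling payoff: 0.85 × 75.7 + 0.15 × 56.1 = 72.76.
Difference: 70.269 − 72.76 = -2.491, i.e. -2.5 to one decimal place.
The high-fitness type would prefer the pooling outcome.

-2.5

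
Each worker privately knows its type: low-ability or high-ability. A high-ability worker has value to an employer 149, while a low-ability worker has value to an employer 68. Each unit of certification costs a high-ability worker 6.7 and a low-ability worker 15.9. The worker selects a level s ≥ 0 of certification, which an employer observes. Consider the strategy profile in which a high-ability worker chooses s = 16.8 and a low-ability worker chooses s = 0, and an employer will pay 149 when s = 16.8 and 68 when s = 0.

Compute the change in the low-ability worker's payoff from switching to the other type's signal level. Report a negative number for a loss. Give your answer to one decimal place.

-186.1

Playing s = 0 the low-ability worker receives 68.
Deviating to s = 16.8 brings payment 149 at cost 15.9 × 16.8 = 267.12, netting -118.12.
Gain from deviating: -118.12 − 68 = -186.12, i.e. -186.1 to one decimal place.
The gain is negative, so the low-ability type's incentive-compatibility constraint is satisfied.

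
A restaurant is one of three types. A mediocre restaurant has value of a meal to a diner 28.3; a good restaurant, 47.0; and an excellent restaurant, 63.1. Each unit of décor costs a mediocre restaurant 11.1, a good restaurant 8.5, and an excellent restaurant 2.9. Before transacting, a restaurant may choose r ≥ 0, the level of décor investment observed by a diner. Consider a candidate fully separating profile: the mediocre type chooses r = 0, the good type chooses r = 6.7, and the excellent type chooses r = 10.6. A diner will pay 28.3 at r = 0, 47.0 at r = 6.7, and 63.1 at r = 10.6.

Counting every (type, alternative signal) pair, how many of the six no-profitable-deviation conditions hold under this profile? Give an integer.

5

Good (own payoff 47.0 − 8.5×6.7 = -9.95): to r=0 gives 28.3 → profitable ✗; to r=10.6 gives 63.1 − 8.5×10.6 = -27 → no gain ✓.
Excellent (own payoff 63.1 − 2.9×10.6 = 32.36): to r=0 gives 28.3 → no gain ✓; to r=6.7 gives 47.0 − 2.9×6.7 = 27.57 → no gain ✓.
Mediocre (own payoff 28.3): to r=6.7 gives 47.0 − 11.1×6.7 = -27.37 → no gain ✓; to r=10.6 gives 63.1 − 11.1×10.6 = -54.56 → no gain ✓.
5 of the 6 constraints hold; not an equilibrium.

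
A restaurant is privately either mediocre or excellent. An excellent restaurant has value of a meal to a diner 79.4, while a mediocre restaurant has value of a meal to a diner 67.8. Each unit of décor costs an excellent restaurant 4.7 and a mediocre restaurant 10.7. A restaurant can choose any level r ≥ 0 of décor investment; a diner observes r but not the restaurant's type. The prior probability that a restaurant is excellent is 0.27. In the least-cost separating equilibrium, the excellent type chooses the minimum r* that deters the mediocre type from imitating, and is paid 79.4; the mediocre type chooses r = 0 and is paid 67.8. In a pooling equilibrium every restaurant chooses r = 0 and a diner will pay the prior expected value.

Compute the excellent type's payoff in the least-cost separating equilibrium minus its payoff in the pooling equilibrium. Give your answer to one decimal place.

3.4

Least-cost separating signal: r* solves 67.8 = 79.4 − 10.7·r*, so r* = (79.4 − 67.8)/10.7 ≈ 1.0841.
Excellent type's separating payoff: 79.4 − 4.7 × r* = 79.4 − 4.7 × (79.4 − 67.8)/10.7 = 79.4 − 54.52/10.7 ≈ 74.305.
Pooling payoff: 0.27 × 79.4 + 0.73 × 67.8 = 70.932.
Difference: 74.305 − 70.932 = 3.373, i.e. 3.4 to one decimal place.
The excellent type prefers to separate.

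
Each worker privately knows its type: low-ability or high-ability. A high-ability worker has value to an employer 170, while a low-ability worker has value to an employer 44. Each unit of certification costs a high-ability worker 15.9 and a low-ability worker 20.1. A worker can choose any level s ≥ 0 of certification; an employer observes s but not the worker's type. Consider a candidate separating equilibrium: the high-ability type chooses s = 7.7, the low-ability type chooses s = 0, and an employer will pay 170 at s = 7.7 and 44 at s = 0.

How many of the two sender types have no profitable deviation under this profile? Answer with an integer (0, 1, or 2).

High-ability type: signal → 170 − 15.9 × 7.7 = 47.57; deviate to 0 → 44. IC holds (47.57 ≥ 44).
Low-ability type: stay at 0 → 44; mimic → 170 − 20.1 × 7.7 = 15.23. IC holds (44 ≥ 15.23).
2 of 2 constraints hold, so this is a separating equilibrium.

2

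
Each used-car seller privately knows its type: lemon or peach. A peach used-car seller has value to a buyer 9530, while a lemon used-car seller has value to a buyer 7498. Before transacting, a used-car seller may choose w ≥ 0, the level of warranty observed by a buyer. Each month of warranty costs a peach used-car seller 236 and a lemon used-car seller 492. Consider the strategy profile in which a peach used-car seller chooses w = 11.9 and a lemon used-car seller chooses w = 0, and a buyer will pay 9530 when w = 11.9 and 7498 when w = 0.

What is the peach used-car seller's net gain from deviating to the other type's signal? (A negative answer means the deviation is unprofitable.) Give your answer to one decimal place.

776.4

Playing w = 11.9 the peach used-car seller receives 9530 − 236 × 11.9 = 6721.6.
Deviating to w = 0 yields 7498 instead.
Gain from deviating: 7498 − 6721.6 = 776.4.
The gain is positive, so the peach type's incentive-compatibility constraint is violated — this profile is not a separating equilibrium.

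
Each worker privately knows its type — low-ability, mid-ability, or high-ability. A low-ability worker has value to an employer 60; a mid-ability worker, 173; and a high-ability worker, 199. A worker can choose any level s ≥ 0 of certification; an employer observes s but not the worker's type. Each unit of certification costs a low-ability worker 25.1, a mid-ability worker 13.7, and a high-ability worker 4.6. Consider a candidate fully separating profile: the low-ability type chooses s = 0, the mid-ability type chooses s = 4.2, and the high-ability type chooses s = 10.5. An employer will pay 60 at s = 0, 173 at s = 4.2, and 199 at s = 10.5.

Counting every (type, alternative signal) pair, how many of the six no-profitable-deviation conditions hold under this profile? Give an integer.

4

Mid-ability (own payoff 173 − 13.7×4.2 = 115.46): to s=0 gives 60 → no gain ✓; to s=10.5 gives 199 − 13.7×10.5 = 55.15 → no gain ✓.
High-ability (own payoff 199 − 4.6×10.5 = 150.7): to s=0 gives 60 → no gain ✓; to s=4.2 gives 173 − 4.6×4.2 = 153.68 → profitable ✗.
Low-ability (own payoff 60): to s=4.2 gives 173 − 25.1×4.2 = 67.58 → profitable ✗; to s=10.5 gives 199 − 25.1×10.5 = -64.55 → no gain ✓.
4 of the 6 constraints hold; not an equilibrium.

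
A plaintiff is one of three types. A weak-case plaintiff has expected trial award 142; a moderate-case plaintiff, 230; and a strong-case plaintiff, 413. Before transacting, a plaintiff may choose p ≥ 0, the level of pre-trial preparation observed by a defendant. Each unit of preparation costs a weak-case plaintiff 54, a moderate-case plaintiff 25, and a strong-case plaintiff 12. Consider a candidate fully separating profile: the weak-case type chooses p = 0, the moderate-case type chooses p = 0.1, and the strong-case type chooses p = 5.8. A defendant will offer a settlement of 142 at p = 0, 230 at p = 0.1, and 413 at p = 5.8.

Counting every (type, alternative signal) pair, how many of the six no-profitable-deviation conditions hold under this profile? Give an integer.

4

Moderate-case (own payoff 230 − 25×0.1 = 227.5): to p=0 gives 142 → no gain ✓; to p=5.8 gives 413 − 25×5.8 = 268 → profitable ✗.
Strong-case (own payoff 413 − 12×5.8 = 343.4): to p=0 gives 142 → no gain ✓; to p=0.1 gives 230 − 12×0.1 = 228.8 → no gain ✓.
Weak-case (own payoff 142): to p=0.1 gives 230 − 54×0.1 = 224.6 → profitable ✗; to p=5.8 gives 413 − 54×5.8 = 99.8 → no gain ✓.
4 of the 6 constraints hold; not an equilibrium.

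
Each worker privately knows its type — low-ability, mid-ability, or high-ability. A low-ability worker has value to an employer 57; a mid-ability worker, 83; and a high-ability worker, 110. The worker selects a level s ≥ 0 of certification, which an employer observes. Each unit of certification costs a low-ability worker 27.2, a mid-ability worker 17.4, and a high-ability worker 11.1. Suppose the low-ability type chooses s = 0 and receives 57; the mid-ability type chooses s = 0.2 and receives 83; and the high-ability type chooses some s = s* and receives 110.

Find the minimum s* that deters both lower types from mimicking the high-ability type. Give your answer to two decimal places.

Mid-ability type (on-path payoff 83 − 17.4×0.2 = 79.52) won't mimic when 79.52 ≥ 110 − 17.4·s*, i.e. s* ≥ 1.75.
Low-ability type (on-path payoff 57) won't mimic when 57 ≥ 110 − 27.2·s*, i.e. s* ≥ 1.95.
Both must hold, so s* = max(1.95, 1.75) = 1.95. The low-ability type's constraint binds.

1.95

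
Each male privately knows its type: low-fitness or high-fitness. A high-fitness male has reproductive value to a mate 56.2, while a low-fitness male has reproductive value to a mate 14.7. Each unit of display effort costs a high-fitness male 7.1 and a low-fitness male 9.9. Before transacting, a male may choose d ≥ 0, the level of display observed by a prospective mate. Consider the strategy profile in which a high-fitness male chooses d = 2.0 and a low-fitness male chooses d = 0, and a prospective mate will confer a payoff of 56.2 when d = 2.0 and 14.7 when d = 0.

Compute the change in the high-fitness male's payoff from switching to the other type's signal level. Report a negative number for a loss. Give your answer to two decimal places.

Playing d = 2.0 the high-fitness male receives 56.2 − 7.1 × 2.0 = 42.
Deviating to d = 0 yields 14.7 instead.
Gain from deviating: 14.7 − 42 = -27.30.
The gain is negative, so the high-fitness type's incentive-compatibility constraint is satisfied.

-27.30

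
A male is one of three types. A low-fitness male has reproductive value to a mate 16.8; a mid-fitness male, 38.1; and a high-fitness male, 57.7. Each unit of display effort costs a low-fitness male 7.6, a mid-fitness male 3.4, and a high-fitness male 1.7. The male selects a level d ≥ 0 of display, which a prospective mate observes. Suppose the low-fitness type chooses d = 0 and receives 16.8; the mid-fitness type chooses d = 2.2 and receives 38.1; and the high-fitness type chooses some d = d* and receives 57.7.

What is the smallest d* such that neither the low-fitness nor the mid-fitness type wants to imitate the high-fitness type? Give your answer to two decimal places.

Mid-fitness type (on-path payoff 38.1 − 3.4×2.2 = 30.62) won't mimic when 30.62 ≥ 57.7 − 3.4·d*, i.e. d* ≥ 7.96.
Low-fitness type (on-path payoff 16.8) won't mimic when 16.8 ≥ 57.7 − 7.6·d*, i.e. d* ≥ 5.38.
Both must hold, so d* = max(5.38, 7.96) = 7.96. The mid-fitness type's constraint binds.

7.96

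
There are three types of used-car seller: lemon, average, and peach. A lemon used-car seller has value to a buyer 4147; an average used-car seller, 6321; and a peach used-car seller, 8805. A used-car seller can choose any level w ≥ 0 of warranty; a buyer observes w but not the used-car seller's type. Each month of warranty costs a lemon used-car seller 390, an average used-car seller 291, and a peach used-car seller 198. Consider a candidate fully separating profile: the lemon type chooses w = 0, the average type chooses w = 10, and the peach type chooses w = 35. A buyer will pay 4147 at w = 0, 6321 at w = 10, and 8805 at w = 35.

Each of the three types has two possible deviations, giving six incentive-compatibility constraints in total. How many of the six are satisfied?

3

Average (own payoff 6321 − 291×10 = 3411): to w=0 gives 4147 → profitable ✗; to w=35 gives 8805 − 291×35 = -1380 → no gain ✓.
Peach (own payoff 8805 − 198×35 = 1875): to w=0 gives 4147 → profitable ✗; to w=10 gives 6321 − 198×10 = 4341 → profitable ✗.
Lemon (own payoff 4147): to w=10 gives 6321 − 390×10 = 2421 → no gain ✓; to w=35 gives 8805 − 390×35 = -4845 → no gain ✓.
3 of the 6 constraints hold; not an equilibrium.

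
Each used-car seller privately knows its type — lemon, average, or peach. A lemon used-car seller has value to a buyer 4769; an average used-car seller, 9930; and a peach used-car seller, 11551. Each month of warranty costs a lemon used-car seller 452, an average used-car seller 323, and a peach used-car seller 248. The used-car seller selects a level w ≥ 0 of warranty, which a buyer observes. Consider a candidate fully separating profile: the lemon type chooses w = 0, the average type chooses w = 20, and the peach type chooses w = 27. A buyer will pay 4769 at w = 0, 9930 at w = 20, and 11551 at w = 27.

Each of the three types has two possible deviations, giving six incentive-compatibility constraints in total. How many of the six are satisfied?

Peach (own payoff 11551 − 248×27 = 4855): to w=0 gives 4769 → no gain ✓; to w=20 gives 9930 − 248×20 = 4970 → profitable ✗.
Lemon (own payoff 4769): to w=20 gives 9930 − 452×20 = 890 → no gain ✓; to w=27 gives 11551 − 452×27 = -653 → no gain ✓.
Average (own payoff 9930 − 323×20 = 3470): to w=0 gives 4769 → profitable ✗; to w=27 gives 11551 − 323×27 = 2830 → no gain ✓.
4 of the 6 constraints hold; not an equilibrium.

4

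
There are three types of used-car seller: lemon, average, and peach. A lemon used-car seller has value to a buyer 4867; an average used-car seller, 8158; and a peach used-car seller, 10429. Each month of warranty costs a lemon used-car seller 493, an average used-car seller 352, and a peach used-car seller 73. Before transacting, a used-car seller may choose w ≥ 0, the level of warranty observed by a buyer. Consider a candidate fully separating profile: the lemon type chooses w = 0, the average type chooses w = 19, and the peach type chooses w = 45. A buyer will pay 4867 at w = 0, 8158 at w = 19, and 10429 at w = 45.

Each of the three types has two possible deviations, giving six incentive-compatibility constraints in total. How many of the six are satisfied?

Peach (own payoff 10429 − 73×45 = 7144): to w=0 gives 4867 → no gain ✓; to w=19 gives 8158 − 73×19 = 6771 → no gain ✓.
Lemon (own payoff 4867): to w=19 gives 8158 − 493×19 = -1209 → no gain ✓; to w=45 gives 10429 − 493×45 = -11756 → no gain ✓.
Average (own payoff 8158 − 352×19 = 1470): to w=0 gives 4867 → profitable ✗; to w=45 gives 10429 − 352×45 = -5411 → no gain ✓.
5 of the 6 constraints hold; not an equilibrium.

5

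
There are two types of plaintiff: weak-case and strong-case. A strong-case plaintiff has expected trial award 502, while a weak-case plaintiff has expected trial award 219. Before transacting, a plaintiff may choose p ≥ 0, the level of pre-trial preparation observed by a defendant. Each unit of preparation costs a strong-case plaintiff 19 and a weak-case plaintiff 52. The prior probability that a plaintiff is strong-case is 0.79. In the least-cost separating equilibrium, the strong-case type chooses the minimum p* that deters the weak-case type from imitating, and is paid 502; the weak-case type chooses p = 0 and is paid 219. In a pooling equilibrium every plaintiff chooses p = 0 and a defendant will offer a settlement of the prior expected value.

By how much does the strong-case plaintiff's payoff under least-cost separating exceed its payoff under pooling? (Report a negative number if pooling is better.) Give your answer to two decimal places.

-43.97

Least-cost separating signal: p* solves 219 = 502 − 52·p*, so p* = (502 − 219)/52 ≈ 5.4423.
Strong-case type's separating payoff: 502 − 19 × p* = 502 − 19 × (502 − 219)/52 = 502 − 5377/52 ≈ 398.5962.
Pooling payoff: 0.79 × 502 + 0.21 × 219 = 442.57.
Difference: 398.5962 − 442.57 = -43.9738, i.e. -43.97 to two decimal places.
The strong-case type would prefer the pooling outcome.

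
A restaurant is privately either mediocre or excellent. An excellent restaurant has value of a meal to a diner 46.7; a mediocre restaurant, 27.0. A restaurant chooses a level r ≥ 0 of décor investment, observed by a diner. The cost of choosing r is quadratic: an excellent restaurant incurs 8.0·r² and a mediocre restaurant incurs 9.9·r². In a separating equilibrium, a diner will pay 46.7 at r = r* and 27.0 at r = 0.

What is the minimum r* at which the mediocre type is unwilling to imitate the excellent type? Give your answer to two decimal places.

The mediocre type at r = 0 receives 27.0; imitating at r* yields 46.7 − 9.9·r*².
Indifference: 27.0 = 46.7 − 9.9·r*², so r*² = (46.7 − 27.0) / 9.9 ≈ 1.9899.
r* = √1.9899 ≈ 1.41.

1.41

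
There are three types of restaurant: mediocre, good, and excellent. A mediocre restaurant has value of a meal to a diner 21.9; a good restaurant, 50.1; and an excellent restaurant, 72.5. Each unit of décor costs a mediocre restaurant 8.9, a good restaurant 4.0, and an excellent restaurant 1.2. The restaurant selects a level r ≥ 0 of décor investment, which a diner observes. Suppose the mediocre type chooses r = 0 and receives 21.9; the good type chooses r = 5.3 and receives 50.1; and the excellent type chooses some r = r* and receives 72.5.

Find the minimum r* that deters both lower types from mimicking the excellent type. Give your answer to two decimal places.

Mediocre type (on-path payoff 21.9) won't mimic when 21.9 ≥ 72.5 − 8.9·r*, i.e. r* ≥ 5.69.
Good type (on-path payoff 50.1 − 4.0×5.3 = 28.9) won't mimic when 28.9 ≥ 72.5 − 4.0·r*, i.e. r* ≥ 10.90.
Both must hold, so r* = max(5.69, 10.90) = 10.90. The good type's constraint binds.

10.90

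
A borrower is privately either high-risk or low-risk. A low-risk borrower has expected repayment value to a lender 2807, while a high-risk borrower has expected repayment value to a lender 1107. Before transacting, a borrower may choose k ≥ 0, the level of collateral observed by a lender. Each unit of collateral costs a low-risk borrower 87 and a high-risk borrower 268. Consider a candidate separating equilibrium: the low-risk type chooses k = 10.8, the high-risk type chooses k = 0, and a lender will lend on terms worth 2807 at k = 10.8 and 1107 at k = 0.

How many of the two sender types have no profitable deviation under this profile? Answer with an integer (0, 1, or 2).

2

High-risk type: stay at 0 → 1107; mimic → 2807 − 268 × 10.8 = -87.4. IC holds (1107 ≥ -87.4).
Low-risk type: signal → 2807 − 87 × 10.8 = 1867.4; deviate to 0 → 1107. IC holds (1867.4 ≥ 1107).
2 of 2 constraints hold, so this is a separating equilibrium.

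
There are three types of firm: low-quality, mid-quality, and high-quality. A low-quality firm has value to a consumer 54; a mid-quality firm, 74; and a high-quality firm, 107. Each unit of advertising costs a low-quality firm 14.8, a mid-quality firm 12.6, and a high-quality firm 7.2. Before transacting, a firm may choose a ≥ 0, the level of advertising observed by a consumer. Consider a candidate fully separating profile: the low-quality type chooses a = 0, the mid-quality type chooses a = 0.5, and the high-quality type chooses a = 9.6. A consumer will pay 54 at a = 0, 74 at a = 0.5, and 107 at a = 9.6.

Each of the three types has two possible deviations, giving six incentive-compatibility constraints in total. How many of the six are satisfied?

High-quality (own payoff 107 − 7.2×9.6 = 37.88): to a=0 gives 54 → profitable ✗; to a=0.5 gives 74 − 7.2×0.5 = 70.4 → profitable ✗.
Mid-quality (own payoff 74 − 12.6×0.5 = 67.7): to a=0 gives 54 → no gain ✓; to a=9.6 gives 107 − 12.6×9.6 = -13.96 → no gain ✓.
Low-quality (own payoff 54): to a=0.5 gives 74 − 14.8×0.5 = 66.6 → profitable ✗; to a=9.6 gives 107 − 14.8×9.6 = -35.08 → no gain ✓.
3 of the 6 constraints hold; not an equilibrium.

3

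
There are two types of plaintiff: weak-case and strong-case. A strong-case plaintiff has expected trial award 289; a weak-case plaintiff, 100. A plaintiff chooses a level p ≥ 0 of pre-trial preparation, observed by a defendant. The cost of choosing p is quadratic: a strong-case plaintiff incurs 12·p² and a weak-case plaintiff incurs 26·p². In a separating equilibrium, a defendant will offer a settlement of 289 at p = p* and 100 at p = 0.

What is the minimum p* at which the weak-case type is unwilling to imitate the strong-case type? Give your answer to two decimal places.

The weak-case type at p = 0 receives 100; imitating at p* yields 289 − 26·p*².
Indifference: 100 = 289 − 26·p*², so p*² = (289 − 100) / 26 ≈ 7.2692.
p* = √7.2692 ≈ 2.70.

2.70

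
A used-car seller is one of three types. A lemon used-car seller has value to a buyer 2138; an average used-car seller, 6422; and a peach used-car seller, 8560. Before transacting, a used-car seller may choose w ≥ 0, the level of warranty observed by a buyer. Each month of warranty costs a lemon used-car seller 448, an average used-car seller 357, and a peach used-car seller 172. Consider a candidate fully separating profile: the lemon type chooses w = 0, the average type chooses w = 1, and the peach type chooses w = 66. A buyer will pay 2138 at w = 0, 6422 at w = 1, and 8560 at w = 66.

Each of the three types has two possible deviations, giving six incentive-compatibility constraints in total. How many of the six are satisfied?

3

Average (own payoff 6422 − 357×1 = 6065): to w=0 gives 2138 → no gain ✓; to w=66 gives 8560 − 357×66 = -15002 → no gain ✓.
Peach (own payoff 8560 − 172×66 = -2792): to w=0 gives 2138 → profitable ✗; to w=1 gives 6422 − 172×1 = 6250 → profitable ✗.
Lemon (own payoff 2138): to w=1 gives 6422 − 448×1 = 5974 → profitable ✗; to w=66 gives 8560 − 448×66 = -21008 → no gain ✓.
3 of the 6 constraints hold; not an equilibrium.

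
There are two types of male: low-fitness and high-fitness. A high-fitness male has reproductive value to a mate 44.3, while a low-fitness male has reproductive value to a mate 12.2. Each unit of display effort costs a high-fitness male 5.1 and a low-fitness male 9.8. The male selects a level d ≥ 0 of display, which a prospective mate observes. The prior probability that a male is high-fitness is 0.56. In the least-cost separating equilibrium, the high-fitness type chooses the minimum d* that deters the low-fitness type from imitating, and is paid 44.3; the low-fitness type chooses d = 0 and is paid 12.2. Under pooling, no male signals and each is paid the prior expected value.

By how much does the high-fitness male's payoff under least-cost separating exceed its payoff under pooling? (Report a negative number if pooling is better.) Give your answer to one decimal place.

-2.6

Least-cost separating signal: d* solves 12.2 = 44.3 − 9.8·d*, so d* = (44.3 − 12.2)/9.8 ≈ 3.2755.
High-fitness type's separating payoff: 44.3 − 5.1 × d* = 44.3 − 5.1 × (44.3 − 12.2)/9.8 = 44.3 − 163.71/9.8 ≈ 27.595.
Pooling payoff: 0.56 × 44.3 + 0.44 × 12.2 = 30.176.
Difference: 27.595 − 30.176 = -2.581, i.e. -2.6 to one decimal place.
The high-fitness type would prefer the pooling outcome.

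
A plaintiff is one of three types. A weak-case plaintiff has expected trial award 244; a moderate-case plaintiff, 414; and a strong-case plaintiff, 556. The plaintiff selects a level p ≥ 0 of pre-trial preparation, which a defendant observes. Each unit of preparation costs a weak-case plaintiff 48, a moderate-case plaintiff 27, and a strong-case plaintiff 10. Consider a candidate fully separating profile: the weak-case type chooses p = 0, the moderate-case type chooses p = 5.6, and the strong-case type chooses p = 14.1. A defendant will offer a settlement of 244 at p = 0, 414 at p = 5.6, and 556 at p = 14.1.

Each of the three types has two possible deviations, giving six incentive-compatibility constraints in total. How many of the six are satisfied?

Weak-case (own payoff 244): to p=5.6 gives 414 − 48×5.6 = 145.2 → no gain ✓; to p=14.1 gives 556 − 48×14.1 = -120.8 → no gain ✓.
Moderate-case (own payoff 414 − 27×5.6 = 262.8): to p=0 gives 244 → no gain ✓; to p=14.1 gives 556 − 27×14.1 = 175.3 → no gain ✓.
Strong-case (own payoff 556 − 10×14.1 = 415): to p=0 gives 244 → no gain ✓; to p=5.6 gives 414 − 10×5.6 = 358 → no gain ✓.
6 of the 6 constraints hold; this profile is a separating equilibrium.

6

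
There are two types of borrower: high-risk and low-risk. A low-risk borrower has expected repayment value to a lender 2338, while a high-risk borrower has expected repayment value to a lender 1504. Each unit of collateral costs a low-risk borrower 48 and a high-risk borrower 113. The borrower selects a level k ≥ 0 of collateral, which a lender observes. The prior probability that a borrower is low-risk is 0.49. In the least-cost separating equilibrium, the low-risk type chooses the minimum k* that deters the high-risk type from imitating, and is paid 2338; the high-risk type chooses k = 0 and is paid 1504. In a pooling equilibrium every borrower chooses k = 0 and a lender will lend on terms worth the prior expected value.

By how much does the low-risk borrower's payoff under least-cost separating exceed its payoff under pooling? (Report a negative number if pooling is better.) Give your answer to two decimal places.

71.07

Least-cost separating signal: k* solves 1504 = 2338 − 113·k*, so k* = (2338 − 1504)/113 ≈ 7.3805.
Low-risk type's separating payoff: 2338 − 48 × k* = 2338 − 48 × (2338 − 1504)/113 = 2338 − 40032/113 ≈ 1983.7345.
Pooling payoff: 0.49 × 2338 + 0.51 × 1504 = 1912.66.
Difference: 1983.7345 − 1912.66 = 71.0745, i.e. 71.07 to two decimal places.
The low-risk type prefers to separate.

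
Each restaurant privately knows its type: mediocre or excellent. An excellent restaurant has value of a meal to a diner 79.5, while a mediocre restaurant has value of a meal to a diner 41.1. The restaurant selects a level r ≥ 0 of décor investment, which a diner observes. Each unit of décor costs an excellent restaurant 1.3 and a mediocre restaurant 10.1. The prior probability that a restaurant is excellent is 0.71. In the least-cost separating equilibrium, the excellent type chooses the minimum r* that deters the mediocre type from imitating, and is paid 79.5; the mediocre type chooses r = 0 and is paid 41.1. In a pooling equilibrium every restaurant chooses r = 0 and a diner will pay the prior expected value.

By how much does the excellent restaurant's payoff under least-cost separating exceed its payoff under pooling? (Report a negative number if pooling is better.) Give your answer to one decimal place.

6.2

Least-cost separating signal: r* solves 41.1 = 79.5 − 10.1·r*, so r* = (79.5 − 41.1)/10.1 ≈ 3.8020.
Excellent type's separating payoff: 79.5 − 1.3 × r* = 79.5 − 1.3 × (79.5 − 41.1)/10.1 = 79.5 − 49.92/10.1 ≈ 74.557.
Pooling payoff: 0.71 × 79.5 + 0.29 × 41.1 = 68.364.
Difference: 74.557 − 68.364 = 6.193, i.e. 6.2 to one decimal place.
The excellent type prefers to separate.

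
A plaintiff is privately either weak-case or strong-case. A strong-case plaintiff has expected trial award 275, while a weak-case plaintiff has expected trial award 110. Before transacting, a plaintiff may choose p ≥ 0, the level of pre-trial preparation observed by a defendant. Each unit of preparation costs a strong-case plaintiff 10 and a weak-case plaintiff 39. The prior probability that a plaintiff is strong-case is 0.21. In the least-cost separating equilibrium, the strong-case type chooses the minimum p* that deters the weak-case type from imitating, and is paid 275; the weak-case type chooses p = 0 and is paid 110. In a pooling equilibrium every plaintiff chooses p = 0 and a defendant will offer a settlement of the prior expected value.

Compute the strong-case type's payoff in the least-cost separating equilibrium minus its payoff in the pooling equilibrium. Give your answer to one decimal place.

Least-cost separating signal: p* solves 110 = 275 − 39·p*, so p* = (275 − 110)/39 ≈ 4.2308.
Strong-case type's separating payoff: 275 − 10 × p* = 275 − 10 × (275 − 110)/39 = 275 − 1650/39 ≈ 232.692.
Pooling payoff: 0.21 × 275 + 0.79 × 110 = 144.65.
Difference: 232.692 − 144.65 = 88.042, i.e. 88.0 to one decimal place.
The strong-case type prefers to separate.

88.0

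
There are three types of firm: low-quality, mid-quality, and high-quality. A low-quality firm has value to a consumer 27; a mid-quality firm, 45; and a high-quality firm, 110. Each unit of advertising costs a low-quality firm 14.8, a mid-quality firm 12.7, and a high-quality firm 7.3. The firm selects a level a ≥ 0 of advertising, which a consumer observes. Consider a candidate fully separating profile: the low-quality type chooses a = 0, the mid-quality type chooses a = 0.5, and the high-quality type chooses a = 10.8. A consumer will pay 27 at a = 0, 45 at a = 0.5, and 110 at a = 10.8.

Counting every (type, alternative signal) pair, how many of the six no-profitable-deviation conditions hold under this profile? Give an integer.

Mid-quality (own payoff 45 − 12.7×0.5 = 38.65): to a=0 gives 27 → no gain ✓; to a=10.8 gives 110 − 12.7×10.8 = -27.16 → no gain ✓.
High-quality (own payoff 110 − 7.3×10.8 = 31.16): to a=0 gives 27 → no gain ✓; to a=0.5 gives 45 − 7.3×0.5 = 41.35 → profitable ✗.
Low-quality (own payoff 27): to a=0.5 gives 45 − 14.8×0.5 = 37.6 → profitable ✗; to a=10.8 gives 110 − 14.8×10.8 = -49.84 → no gain ✓.
4 of the 6 constraints hold; not an equilibrium.

4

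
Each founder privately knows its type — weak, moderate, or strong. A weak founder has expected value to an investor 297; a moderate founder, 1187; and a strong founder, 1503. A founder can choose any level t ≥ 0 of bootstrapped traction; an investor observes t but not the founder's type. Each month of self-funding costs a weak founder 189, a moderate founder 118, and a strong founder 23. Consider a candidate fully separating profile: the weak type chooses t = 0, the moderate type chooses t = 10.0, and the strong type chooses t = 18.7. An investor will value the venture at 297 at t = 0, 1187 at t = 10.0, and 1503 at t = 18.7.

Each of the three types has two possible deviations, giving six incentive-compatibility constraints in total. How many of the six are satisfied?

5

Weak (own payoff 297): to t=10.0 gives 1187 − 189×10.0 = -703 → no gain ✓; to t=18.7 gives 1503 − 189×18.7 = -2031.3 → no gain ✓.
Moderate (own payoff 1187 − 118×10.0 = 7): to t=0 gives 297 → profitable ✗; to t=18.7 gives 1503 − 118×18.7 = -703.6 → no gain ✓.
Strong (own payoff 1503 − 23×18.7 = 1072.9): to t=0 gives 297 → no gain ✓; to t=10.0 gives 1187 − 23×10.0 = 957 → no gain ✓.
5 of the 6 constraints hold; not an equilibrium.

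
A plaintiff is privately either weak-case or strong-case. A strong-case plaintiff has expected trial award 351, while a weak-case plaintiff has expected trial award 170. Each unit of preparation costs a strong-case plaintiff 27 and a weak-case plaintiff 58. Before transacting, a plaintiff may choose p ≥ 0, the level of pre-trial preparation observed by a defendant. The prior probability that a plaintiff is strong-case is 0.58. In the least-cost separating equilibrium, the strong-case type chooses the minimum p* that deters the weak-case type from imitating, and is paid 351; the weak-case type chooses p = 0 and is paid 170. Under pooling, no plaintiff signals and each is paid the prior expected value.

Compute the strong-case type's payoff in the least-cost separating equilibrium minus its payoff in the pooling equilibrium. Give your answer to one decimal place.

Least-cost separating signal: p* solves 170 = 351 − 58·p*, so p* = (351 − 170)/58 ≈ 3.1207.
Strong-case type's separating payoff: 351 − 27 × p* = 351 − 27 × (351 − 170)/58 = 351 − 4887/58 ≈ 266.741.
Pooling payoff: 0.58 × 351 + 0.42 × 170 = 274.98.
Difference: 266.741 − 274.98 = -8.239, i.e. -8.2 to one decimal place.
The strong-case type would prefer the pooling outcome.

-8.2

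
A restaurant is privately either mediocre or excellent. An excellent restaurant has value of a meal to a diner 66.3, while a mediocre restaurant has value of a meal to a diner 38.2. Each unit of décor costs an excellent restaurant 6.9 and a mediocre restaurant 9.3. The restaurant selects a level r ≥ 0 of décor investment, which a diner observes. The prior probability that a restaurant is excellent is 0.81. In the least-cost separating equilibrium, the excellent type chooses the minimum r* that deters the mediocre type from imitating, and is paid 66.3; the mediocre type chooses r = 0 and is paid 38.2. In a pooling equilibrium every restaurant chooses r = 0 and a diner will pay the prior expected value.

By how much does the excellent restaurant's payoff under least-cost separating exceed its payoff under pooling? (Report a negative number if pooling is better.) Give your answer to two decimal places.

-15.51

Least-cost separating signal: r* solves 38.2 = 66.3 − 9.3·r*, so r* = (66.3 − 38.2)/9.3 ≈ 3.0215.
Excellent type's separating payoff: 66.3 − 6.9 × r* = 66.3 − 6.9 × (66.3 − 38.2)/9.3 = 66.3 − 193.89/9.3 ≈ 45.4516.
Pooling payoff: 0.81 × 66.3 + 0.19 × 38.2 = 60.961.
Difference: 45.4516 − 60.961 = -15.5094, i.e. -15.51 to two decimal places.
The excellent type would prefer the pooling outcome.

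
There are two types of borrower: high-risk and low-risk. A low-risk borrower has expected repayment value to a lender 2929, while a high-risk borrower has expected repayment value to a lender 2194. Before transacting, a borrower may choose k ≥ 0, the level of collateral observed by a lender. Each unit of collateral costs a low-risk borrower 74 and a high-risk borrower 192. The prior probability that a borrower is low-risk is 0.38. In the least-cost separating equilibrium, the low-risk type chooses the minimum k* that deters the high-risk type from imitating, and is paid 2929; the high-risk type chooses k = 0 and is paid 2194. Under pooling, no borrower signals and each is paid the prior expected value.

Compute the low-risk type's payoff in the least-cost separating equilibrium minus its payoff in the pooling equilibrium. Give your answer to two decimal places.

Least-cost separating signal: k* solves 2194 = 2929 − 192·k*, so k* = (2929 − 2194)/192 ≈ 3.8281.
Low-risk type's separating payoff: 2929 − 74 × k* = 2929 − 74 × (2929 − 2194)/192 = 2929 − 54390/192 ≈ 2645.7188.
Pooling payoff: 0.38 × 2929 + 0.62 × 2194 = 2473.3.
Difference: 2645.7188 − 2473.3 = 172.4188, i.e. 172.42 to two decimal places.
The low-risk type prefers to separate.

172.42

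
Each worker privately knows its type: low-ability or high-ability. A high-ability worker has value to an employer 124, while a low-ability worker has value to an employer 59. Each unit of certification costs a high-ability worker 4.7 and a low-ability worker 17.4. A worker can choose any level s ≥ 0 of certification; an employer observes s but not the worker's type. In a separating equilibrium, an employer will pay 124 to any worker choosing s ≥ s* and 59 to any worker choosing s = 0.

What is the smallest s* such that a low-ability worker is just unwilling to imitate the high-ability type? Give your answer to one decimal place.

A low-ability worker choosing s = 0 receives 59.
Imitating at s* instead would pay 124 at cost 17.4·s*, netting 124 − 17.4·s*.
Indifference: 59 = 124 − 17.4·s*, so s* = (124 − 59) / 17.4 ≈ 3.7.
At s* the low-ability type's incentive constraint just binds; the high-ability type strictly prefers s* since its per-unit cost is lower.

3.7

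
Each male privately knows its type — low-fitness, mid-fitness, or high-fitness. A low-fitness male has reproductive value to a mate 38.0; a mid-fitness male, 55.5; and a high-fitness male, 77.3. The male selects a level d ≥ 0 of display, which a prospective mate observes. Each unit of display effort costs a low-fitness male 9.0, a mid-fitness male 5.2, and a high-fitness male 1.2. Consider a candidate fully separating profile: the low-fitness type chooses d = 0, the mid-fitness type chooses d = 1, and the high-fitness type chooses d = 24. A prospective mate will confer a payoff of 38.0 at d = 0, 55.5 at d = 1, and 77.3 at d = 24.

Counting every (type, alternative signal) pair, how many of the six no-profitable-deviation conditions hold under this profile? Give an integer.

4

High-fitness (own payoff 77.3 − 1.2×24 = 48.5): to d=0 gives 38.0 → no gain ✓; to d=1 gives 55.5 − 1.2×1 = 54.3 → profitable ✗.
Mid-fitness (own payoff 55.5 − 5.2×1 = 50.3): to d=0 gives 38.0 → no gain ✓; to d=24 gives 77.3 − 5.2×24 = -47.5 → no gain ✓.
Low-fitness (own payoff 38.0): to d=1 gives 55.5 − 9.0×1 = 46.5 → profitable ✗; to d=24 gives 77.3 − 9.0×24 = -138.7 → no gain ✓.
4 of the 6 constraints hold; not an equilibrium.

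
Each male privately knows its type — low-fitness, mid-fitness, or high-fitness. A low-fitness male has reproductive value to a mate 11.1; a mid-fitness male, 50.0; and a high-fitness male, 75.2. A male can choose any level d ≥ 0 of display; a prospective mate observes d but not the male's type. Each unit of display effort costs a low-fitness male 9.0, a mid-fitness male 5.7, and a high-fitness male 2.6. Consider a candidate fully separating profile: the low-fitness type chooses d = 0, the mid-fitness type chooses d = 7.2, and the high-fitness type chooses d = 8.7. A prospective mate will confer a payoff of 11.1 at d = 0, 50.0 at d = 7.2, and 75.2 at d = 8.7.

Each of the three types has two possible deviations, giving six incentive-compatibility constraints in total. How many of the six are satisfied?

4

Low-fitness (own payoff 11.1): to d=7.2 gives 50.0 − 9.0×7.2 = -14.8 → no gain ✓; to d=8.7 gives 75.2 − 9.0×8.7 = -3.1 → no gain ✓.
Mid-fitness (own payoff 50.0 − 5.7×7.2 = 8.96): to d=0 gives 11.1 → profitable ✗; to d=8.7 gives 75.2 − 5.7×8.7 = 25.61 → profitable ✗.
High-fitness (own payoff 75.2 − 2.6×8.7 = 52.58): to d=0 gives 11.1 → no gain ✓; to d=7.2 gives 50.0 − 2.6×7.2 = 31.28 → no gain ✓.
4 of the 6 constraints hold; not an equilibrium.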